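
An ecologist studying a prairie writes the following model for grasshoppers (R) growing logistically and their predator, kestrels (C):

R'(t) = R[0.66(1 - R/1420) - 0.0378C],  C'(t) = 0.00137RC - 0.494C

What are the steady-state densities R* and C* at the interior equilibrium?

R* ≈ 361, C* ≈ 13

From dC/dt = 0 with C > 0: 0.00137R* = 0.494, so R* = 361.
Substitute into dR/dt = 0: 0.66(1 - 361/1420) = 0.0378C*.
The bracket is 0.746, giving C* = 0.492/0.0378 = 13.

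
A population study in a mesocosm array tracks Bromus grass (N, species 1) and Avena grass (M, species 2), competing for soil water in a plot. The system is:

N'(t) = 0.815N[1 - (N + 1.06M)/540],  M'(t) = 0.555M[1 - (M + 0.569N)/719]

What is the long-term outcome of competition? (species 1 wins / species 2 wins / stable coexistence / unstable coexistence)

Compare the nullcline intercepts: K1/α12 = 540/1.06 = 509 < K2 = 719; K2/α21 = 719/0.569 = 1260 > K1 = 540.
Since the inequalities point opposite ways, species 2 can invade but species 1 cannot.

species 2 excludes species 1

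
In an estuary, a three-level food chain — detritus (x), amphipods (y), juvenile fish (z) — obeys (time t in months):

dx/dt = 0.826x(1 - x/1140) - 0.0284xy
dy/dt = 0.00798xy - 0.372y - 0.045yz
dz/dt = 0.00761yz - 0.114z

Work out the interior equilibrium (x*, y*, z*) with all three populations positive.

x* ≈ 553, y* ≈ 15, z* ≈ 89.8

From dz/dt = 0: 0.00761y* = 0.114, so y* = 15.
From dx/dt = 0: 0.826(1 - x*/1140) = 0.0284·15, giving x* = 1140·(1 - 0.515) = 553.
From dy/dt = 0: 0.00798·553 - 0.372 = 0.045z*, so z* = 4.04/0.045 = 89.8.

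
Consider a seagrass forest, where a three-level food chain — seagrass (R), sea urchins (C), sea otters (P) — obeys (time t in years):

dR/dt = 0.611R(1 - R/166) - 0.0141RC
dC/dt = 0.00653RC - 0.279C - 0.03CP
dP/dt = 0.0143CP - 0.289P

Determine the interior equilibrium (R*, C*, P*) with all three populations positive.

R* ≈ 88.6, C* ≈ 20.2, P* ≈ 9.98

From dP/dt = 0: 0.0143C* = 0.289, so C* = 20.2.
From dR/dt = 0: 0.611(1 - R*/166) = 0.0141·20.2, giving R* = 166·(1 - 0.466) = 88.6.
From dC/dt = 0: 0.00653·88.6 - 0.279 = 0.03P*, so P* = 0.299/0.03 = 9.98.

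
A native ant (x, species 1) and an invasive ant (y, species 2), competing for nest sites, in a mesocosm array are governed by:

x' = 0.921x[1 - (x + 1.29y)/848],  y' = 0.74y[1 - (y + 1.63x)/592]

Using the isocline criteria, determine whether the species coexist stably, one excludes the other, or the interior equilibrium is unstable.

Compare the nullcline intercepts: K1/α12 = 848/1.29 = 657 > K2 = 592; K2/α21 = 592/1.63 = 363 < K1 = 848.
Since the inequalities point opposite ways, species 1 can invade but species 2 cannot.

species 1 excludes species 2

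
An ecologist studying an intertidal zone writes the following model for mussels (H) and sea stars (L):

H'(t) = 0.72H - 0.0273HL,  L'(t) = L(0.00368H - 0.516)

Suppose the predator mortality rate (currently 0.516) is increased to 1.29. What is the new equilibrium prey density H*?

At the interior fixed point, setting dL/dt = 0 with L > 0 fixes H* = (predator death rate)/(HL coefficient) — independent of the other coefficients.
With the change, H* = 1.29/0.00368 = 351; it rises from 140.

H* ≈ 351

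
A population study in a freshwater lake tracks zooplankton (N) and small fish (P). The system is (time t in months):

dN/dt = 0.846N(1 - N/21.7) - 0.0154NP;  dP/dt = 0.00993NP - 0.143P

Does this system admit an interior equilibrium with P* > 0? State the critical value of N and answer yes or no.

The predator equation gives dP/dt > 0 only when N > 0.143/0.00993 = 14.4.
Without the predator, N → K = 21.7. Since 21.7 > 14.4, the predator can invade and persist.

Threshold N = 14.4; K > 14.4, so yes, the predator persists.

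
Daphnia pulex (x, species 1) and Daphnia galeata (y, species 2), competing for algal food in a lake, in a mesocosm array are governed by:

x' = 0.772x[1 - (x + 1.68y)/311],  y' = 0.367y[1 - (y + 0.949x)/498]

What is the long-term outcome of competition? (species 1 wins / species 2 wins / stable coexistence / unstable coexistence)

species 2 excludes species 1

Compare the nullcline intercepts: K1/α12 = 311/1.68 = 185 < K2 = 498; K2/α21 = 498/0.949 = 525 > K1 = 311.
Since the inequalities point opposite ways, species 2 can invade but species 1 cannot.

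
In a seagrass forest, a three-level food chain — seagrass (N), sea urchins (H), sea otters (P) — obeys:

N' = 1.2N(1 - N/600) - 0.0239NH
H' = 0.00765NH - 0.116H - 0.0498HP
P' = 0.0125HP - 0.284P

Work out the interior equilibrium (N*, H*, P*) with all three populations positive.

From dP/dt = 0: 0.0125H* = 0.284, so H* = 22.7.
From dN/dt = 0: 1.2(1 - N*/600) = 0.0239·22.7, giving N* = 600·(1 - 0.453) = 328.
From dH/dt = 0: 0.00765·328 - 0.116 = 0.0498P*, so P* = 2.4/0.0498 = 48.1.

N* ≈ 328, H* ≈ 22.7, P* ≈ 48.1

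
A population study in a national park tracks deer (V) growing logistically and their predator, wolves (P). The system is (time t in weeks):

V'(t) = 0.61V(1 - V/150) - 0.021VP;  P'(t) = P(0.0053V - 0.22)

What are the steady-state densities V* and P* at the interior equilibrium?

V* ≈ 41.5, P* ≈ 21

From dP/dt = 0 with P > 0: 0.0053V* = 0.22, so V* = 41.5.
Substitute into dV/dt = 0: 0.61(1 - 41.5/150) = 0.021P*.
The bracket is 0.723, giving P* = 0.441/0.021 = 21.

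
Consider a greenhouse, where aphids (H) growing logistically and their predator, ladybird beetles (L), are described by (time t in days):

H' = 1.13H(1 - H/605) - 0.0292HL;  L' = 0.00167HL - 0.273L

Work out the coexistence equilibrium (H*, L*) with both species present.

From dL/dt = 0 with L > 0: 0.00167H* = 0.273, so H* = 163.
Substitute into dH/dt = 0: 1.13(1 - 163/605) = 0.0292L*.
The bracket is 0.73, giving L* = 0.825/0.0292 = 28.2.

H* ≈ 163, L* ≈ 28.2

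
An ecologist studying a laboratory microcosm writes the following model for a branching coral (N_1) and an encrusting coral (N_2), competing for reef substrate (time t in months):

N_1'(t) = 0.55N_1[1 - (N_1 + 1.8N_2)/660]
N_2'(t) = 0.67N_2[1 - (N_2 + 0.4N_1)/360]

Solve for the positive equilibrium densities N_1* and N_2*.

N_1* ≈ 42.9, N_2* ≈ 343

Setting both brackets to zero gives the nullclines N_1 + 1.8N_2 = 660 and 0.4N_1 + N_2 = 360.
Substituting N_2 = 360 - 0.4N_1 into the first: N_1(1 - 1.8·0.4) = 660 - 1.8·360.
So N_1* = 12/0.28 = 42.9, and then N_2* = 360 - 0.4·42.9 = 343.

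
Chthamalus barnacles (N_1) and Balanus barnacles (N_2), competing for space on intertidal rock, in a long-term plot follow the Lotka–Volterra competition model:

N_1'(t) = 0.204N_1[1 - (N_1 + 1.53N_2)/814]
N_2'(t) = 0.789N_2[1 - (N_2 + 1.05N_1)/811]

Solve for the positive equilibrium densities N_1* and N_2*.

Setting both brackets to zero gives the nullclines N_1 + 1.53N_2 = 814 and 1.05N_1 + N_2 = 811.
Substituting N_2 = 811 - 1.05N_1 into the first: N_1(1 - 1.53·1.05) = 814 - 1.53·811.
So N_1* = -427/-0.607 = 704, and then N_2* = 811 - 1.05·704 = 72.1.

N_1* ≈ 704, N_2* ≈ 72.1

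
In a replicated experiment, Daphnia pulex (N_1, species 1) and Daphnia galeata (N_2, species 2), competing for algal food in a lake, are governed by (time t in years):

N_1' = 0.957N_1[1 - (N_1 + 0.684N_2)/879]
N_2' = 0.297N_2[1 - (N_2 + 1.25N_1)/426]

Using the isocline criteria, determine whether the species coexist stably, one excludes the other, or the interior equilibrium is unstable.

species 1 excludes species 2

Compare the nullcline intercepts: K1/α12 = 879/0.684 = 1290 > K2 = 426; K2/α21 = 426/1.25 = 341 < K1 = 879.
Since the inequalities point opposite ways, species 1 can invade but species 2 cannot.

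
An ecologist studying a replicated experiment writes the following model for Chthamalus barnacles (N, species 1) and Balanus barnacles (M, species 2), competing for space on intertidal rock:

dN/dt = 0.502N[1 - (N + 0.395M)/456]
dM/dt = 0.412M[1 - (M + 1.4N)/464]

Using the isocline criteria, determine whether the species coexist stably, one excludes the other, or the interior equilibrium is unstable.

species 1 excludes species 2

Compare the nullcline intercepts: K1/α12 = 456/0.395 = 1150 > K2 = 464; K2/α21 = 464/1.4 = 331 < K1 = 456.
Since the inequalities point opposite ways, species 1 can invade but species 2 cannot.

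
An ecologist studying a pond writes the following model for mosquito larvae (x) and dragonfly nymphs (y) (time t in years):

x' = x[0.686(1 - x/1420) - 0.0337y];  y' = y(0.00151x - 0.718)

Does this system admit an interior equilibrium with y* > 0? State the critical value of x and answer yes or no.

Threshold x = 475; K > 475, so yes, the predator persists.

The predator equation gives dy/dt > 0 only when x > 0.718/0.00151 = 475.
Without the predator, x → K = 1420. Since 1420 > 475, the predator can invade and persist.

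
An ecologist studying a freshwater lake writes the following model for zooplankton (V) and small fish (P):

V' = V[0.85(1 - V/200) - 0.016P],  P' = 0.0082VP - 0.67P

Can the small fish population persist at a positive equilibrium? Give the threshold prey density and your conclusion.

The predator equation gives dP/dt > 0 only when V > 0.67/0.0082 = 81.7.
Without the predator, V → K = 200. Since 200 > 81.7, the predator can invade and persist.

Threshold V = 81.7; K > 81.7, so yes, the predator persists.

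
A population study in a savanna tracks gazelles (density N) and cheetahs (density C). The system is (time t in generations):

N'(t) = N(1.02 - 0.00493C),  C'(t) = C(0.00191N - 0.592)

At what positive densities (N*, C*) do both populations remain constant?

N* ≈ 310, C* ≈ 207

Set dC/dt = 0 with C > 0: 0.00191N - 0.592 = 0, so N* = 0.592/0.00191 = 310.
Set dN/dt = 0 with N > 0: 1.02 - 0.00493C = 0, so C* = 1.02/0.00493 = 207.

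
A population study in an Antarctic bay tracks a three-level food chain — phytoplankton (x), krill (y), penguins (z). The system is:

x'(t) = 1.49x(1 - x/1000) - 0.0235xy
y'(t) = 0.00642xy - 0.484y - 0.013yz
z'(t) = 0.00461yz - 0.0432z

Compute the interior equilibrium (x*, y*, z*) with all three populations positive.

x* ≈ 852, y* ≈ 9.37, z* ≈ 384

From dz/dt = 0: 0.00461y* = 0.0432, so y* = 9.37.
From dx/dt = 0: 1.49(1 - x*/1000) = 0.0235·9.37, giving x* = 1000·(1 - 0.148) = 852.
From dy/dt = 0: 0.00642·852 - 0.484 = 0.013z*, so z* = 4.99/0.013 = 384.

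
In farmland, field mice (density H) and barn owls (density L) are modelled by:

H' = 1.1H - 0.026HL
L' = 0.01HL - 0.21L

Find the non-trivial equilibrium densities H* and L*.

H* ≈ 21, L* ≈ 42.3

Set dL/dt = 0 with L > 0: 0.01H - 0.21 = 0, so H* = 0.21/0.01 = 21.
Set dH/dt = 0 with H > 0: 1.1 - 0.026L = 0, so L* = 1.1/0.026 = 42.3.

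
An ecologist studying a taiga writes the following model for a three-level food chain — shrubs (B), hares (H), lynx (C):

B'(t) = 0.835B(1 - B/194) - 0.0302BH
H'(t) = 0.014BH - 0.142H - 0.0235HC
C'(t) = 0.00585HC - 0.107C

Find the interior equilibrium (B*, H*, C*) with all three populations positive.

B* ≈ 65.7, H* ≈ 18.3, C* ≈ 33.1

From dC/dt = 0: 0.00585H* = 0.107, so H* = 18.3.
From dB/dt = 0: 0.835(1 - B*/194) = 0.0302·18.3, giving B* = 194·(1 - 0.662) = 65.7.
From dH/dt = 0: 0.014·65.7 - 0.142 = 0.0235C*, so C* = 0.777/0.0235 = 33.1.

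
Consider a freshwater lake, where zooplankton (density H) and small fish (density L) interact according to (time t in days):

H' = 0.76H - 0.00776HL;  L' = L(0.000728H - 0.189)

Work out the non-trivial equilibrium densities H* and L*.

H* ≈ 260, L* ≈ 97.9

Set dL/dt = 0 with L > 0: 0.000728H - 0.189 = 0, so H* = 0.189/0.000728 = 260.
Set dH/dt = 0 with H > 0: 0.76 - 0.00776L = 0, so L* = 0.76/0.00776 = 97.9.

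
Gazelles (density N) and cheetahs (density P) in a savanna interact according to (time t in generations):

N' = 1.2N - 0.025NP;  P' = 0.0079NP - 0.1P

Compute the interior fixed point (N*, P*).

N* ≈ 12.7, P* ≈ 48

Set dP/dt = 0 with P > 0: 0.0079N - 0.1 = 0, so N* = 0.1/0.0079 = 12.7.
Set dN/dt = 0 with N > 0: 1.2 - 0.025P = 0, so P* = 1.2/0.025 = 48.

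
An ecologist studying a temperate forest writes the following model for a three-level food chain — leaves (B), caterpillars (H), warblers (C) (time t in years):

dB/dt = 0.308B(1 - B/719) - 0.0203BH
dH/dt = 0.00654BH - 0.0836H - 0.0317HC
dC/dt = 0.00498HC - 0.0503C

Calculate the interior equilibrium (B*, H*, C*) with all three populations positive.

From dC/dt = 0: 0.00498H* = 0.0503, so H* = 10.1.
From dB/dt = 0: 0.308(1 - B*/719) = 0.0203·10.1, giving B* = 719·(1 - 0.666) = 240.
From dH/dt = 0: 0.00654·240 - 0.0836 = 0.0317C*, so C* = 1.49/0.0317 = 47.

B* ≈ 240, H* ≈ 10.1, C* ≈ 47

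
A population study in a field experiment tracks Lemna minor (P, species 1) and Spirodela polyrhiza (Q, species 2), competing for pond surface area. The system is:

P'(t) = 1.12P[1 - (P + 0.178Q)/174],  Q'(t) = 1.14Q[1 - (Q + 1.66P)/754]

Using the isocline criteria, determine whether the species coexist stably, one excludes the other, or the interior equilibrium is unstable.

Compare the nullcline intercepts: K1/α12 = 174/0.178 = 978 > K2 = 754; K2/α21 = 754/1.66 = 454 > K1 = 174.
Since both inequalities hold, each species can invade when rare, so the interior equilibrium is stable.

stable coexistence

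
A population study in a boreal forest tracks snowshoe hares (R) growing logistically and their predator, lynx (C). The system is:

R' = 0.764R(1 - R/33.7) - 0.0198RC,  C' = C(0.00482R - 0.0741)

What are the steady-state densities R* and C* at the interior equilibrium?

R* ≈ 15.4, C* ≈ 21

From dC/dt = 0 with C > 0: 0.00482R* = 0.0741, so R* = 15.4.
Substitute into dR/dt = 0: 0.764(1 - 15.4/33.7) = 0.0198C*.
The bracket is 0.544, giving C* = 0.415/0.0198 = 21.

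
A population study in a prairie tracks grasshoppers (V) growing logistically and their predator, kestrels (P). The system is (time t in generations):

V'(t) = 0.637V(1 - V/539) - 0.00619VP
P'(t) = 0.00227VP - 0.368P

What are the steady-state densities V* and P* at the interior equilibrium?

From dP/dt = 0 with P > 0: 0.00227V* = 0.368, so V* = 162.
Substitute into dV/dt = 0: 0.637(1 - 162/539) = 0.00619P*.
The bracket is 0.699, giving P* = 0.445/0.00619 = 72.

V* ≈ 162, P* ≈ 72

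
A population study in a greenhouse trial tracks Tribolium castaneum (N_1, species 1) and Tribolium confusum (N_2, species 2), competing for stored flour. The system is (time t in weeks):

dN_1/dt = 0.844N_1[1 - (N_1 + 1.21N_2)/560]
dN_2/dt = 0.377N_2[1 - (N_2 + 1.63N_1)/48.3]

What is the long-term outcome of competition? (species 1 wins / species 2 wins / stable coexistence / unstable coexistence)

species 1 excludes species 2

Compare the nullcline intercepts: K1/α12 = 560/1.21 = 463 > K2 = 48.3; K2/α21 = 48.3/1.63 = 29.6 < K1 = 560.
Since the inequalities point opposite ways, species 1 can invade but species 2 cannot.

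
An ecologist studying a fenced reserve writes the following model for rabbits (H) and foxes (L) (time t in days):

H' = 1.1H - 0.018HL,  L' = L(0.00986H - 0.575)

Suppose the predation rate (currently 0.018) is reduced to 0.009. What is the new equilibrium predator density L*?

At the interior fixed point, setting dH/dt = 0 with H > 0 fixes L* = (prey growth rate)/(HL coefficient) — independent of the other coefficients.
With the change, L* = 1.1/0.009 = 122; it rises from 61.1.

L* ≈ 122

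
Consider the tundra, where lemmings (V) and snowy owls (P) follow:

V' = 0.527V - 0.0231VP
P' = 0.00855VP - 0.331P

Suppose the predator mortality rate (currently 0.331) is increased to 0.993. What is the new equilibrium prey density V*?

V* ≈ 116

At the interior fixed point, setting dP/dt = 0 with P > 0 fixes V* = (predator death rate)/(VP coefficient) — independent of the other coefficients.
With the change, V* = 0.993/0.00855 = 116; it rises from 38.7.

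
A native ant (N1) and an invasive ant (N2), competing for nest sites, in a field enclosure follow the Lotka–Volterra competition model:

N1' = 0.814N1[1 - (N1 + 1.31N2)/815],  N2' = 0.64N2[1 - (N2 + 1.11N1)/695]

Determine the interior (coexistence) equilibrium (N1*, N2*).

Setting both brackets to zero gives the nullclines N1 + 1.31N2 = 815 and 1.11N1 + N2 = 695.
Substituting N2 = 695 - 1.11N1 into the first: N1(1 - 1.31·1.11) = 815 - 1.31·695.
So N1* = -95.5/-0.454 = 210, and then N2* = 695 - 1.11·210 = 462.

N1* ≈ 210, N2* ≈ 462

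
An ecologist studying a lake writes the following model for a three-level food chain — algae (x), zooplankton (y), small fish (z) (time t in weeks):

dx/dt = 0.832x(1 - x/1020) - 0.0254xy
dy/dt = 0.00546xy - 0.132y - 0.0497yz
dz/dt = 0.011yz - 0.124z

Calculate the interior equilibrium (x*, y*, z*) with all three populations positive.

x* ≈ 669, y* ≈ 11.3, z* ≈ 70.8

From dz/dt = 0: 0.011y* = 0.124, so y* = 11.3.
From dx/dt = 0: 0.832(1 - x*/1020) = 0.0254·11.3, giving x* = 1020·(1 - 0.344) = 669.
From dy/dt = 0: 0.00546·669 - 0.132 = 0.0497z*, so z* = 3.52/0.0497 = 70.8.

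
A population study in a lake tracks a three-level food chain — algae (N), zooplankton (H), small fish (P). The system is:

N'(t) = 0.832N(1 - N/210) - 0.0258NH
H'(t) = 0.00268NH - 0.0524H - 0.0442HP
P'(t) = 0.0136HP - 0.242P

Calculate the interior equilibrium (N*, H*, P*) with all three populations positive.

N* ≈ 94.1, H* ≈ 17.8, P* ≈ 4.52

From dP/dt = 0: 0.0136H* = 0.242, so H* = 17.8.
From dN/dt = 0: 0.832(1 - N*/210) = 0.0258·17.8, giving N* = 210·(1 - 0.552) = 94.1.
From dH/dt = 0: 0.00268·94.1 - 0.0524 = 0.0442P*, so P* = 0.2/0.0442 = 4.52.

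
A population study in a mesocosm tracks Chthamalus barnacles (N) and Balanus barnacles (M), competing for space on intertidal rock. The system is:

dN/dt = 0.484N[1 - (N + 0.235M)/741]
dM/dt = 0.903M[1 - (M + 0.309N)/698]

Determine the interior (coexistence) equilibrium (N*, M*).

Setting both brackets to zero gives the nullclines N + 0.235M = 741 and 0.309N + M = 698.
Substituting M = 698 - 0.309N into the first: N(1 - 0.235·0.309) = 741 - 0.235·698.
So N* = 577/0.927 = 622, and then M* = 698 - 0.309·622 = 506.

N* ≈ 622, M* ≈ 506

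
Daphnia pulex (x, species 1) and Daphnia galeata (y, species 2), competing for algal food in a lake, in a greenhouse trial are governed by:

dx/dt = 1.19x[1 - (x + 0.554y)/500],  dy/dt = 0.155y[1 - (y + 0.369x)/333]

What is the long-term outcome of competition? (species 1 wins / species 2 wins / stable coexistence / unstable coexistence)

stable coexistence

Compare the nullcline intercepts: K1/α12 = 500/0.554 = 903 > K2 = 333; K2/α21 = 333/0.369 = 902 > K1 = 500.
Since both inequalities hold, each species can invade when rare, so the interior equilibrium is stable.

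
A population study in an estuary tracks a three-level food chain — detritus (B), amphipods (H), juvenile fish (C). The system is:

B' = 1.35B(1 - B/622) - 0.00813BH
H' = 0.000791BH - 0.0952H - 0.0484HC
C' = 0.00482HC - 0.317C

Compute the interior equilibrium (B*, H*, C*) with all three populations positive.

B* ≈ 376, H* ≈ 65.8, C* ≈ 4.17

From dC/dt = 0: 0.00482H* = 0.317, so H* = 65.8.
From dB/dt = 0: 1.35(1 - B*/622) = 0.00813·65.8, giving B* = 622·(1 - 0.396) = 376.
From dH/dt = 0: 0.000791·376 - 0.0952 = 0.0484C*, so C* = 0.202/0.0484 = 4.17.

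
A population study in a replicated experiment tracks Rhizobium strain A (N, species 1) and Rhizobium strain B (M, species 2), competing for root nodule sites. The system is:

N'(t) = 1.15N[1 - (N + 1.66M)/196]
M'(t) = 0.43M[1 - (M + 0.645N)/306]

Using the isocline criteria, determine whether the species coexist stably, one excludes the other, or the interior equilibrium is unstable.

species 2 excludes species 1

Compare the nullcline intercepts: K1/α12 = 196/1.66 = 118 < K2 = 306; K2/α21 = 306/0.645 = 474 > K1 = 196.
Since the inequalities point opposite ways, species 2 can invade but species 1 cannot.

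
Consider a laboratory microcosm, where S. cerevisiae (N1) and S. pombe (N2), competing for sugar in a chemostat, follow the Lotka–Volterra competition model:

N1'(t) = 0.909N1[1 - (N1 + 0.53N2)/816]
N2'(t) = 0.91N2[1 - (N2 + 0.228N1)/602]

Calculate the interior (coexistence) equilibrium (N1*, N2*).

Setting both brackets to zero gives the nullclines N1 + 0.53N2 = 816 and 0.228N1 + N2 = 602.
Substituting N2 = 602 - 0.228N1 into the first: N1(1 - 0.53·0.228) = 816 - 0.53·602.
So N1* = 497/0.879 = 565, and then N2* = 602 - 0.228·565 = 473.

N1* ≈ 565, N2* ≈ 473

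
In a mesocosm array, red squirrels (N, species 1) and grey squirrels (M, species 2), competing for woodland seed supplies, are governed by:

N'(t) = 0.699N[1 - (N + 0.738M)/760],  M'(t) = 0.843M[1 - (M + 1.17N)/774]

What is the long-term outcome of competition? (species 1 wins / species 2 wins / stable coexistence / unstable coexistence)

Compare the nullcline intercepts: K1/α12 = 760/0.738 = 1030 > K2 = 774; K2/α21 = 774/1.17 = 662 < K1 = 760.
Since the inequalities point opposite ways, species 1 can invade but species 2 cannot.

species 1 excludes species 2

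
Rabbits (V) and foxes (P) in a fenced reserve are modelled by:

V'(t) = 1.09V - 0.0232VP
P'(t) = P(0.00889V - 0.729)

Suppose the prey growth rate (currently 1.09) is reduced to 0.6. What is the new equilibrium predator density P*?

P* ≈ 25.9

At the interior fixed point, setting dV/dt = 0 with V > 0 fixes P* = (prey growth rate)/(VP coefficient) — independent of the other coefficients.
With the change, P* = 0.6/0.0232 = 25.9; it falls from 47.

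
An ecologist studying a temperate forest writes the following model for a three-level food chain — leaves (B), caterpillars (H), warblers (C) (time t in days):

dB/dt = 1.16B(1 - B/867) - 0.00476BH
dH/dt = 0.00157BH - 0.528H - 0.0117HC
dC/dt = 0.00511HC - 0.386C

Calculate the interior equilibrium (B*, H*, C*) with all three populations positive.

From dC/dt = 0: 0.00511H* = 0.386, so H* = 75.5.
From dB/dt = 0: 1.16(1 - B*/867) = 0.00476·75.5, giving B* = 867·(1 - 0.31) = 598.
From dH/dt = 0: 0.00157·598 - 0.528 = 0.0117C*, so C* = 0.411/0.0117 = 35.2.

B* ≈ 598, H* ≈ 75.5, C* ≈ 35.2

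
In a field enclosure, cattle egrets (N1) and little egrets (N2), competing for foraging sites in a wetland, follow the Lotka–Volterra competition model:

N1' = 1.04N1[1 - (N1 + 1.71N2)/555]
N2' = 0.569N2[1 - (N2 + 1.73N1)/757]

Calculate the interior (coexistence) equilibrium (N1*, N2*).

N1* ≈ 378, N2* ≈ 104

Setting both brackets to zero gives the nullclines N1 + 1.71N2 = 555 and 1.73N1 + N2 = 757.
Substituting N2 = 757 - 1.73N1 into the first: N1(1 - 1.71·1.73) = 555 - 1.71·757.
So N1* = -739/-1.96 = 378, and then N2* = 757 - 1.73·378 = 104.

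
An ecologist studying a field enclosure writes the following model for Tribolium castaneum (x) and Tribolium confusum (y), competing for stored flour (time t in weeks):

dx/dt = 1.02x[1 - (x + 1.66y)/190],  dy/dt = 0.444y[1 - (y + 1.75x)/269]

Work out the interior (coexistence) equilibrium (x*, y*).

Setting both brackets to zero gives the nullclines x + 1.66y = 190 and 1.75x + y = 269.
Substituting y = 269 - 1.75x into the first: x(1 - 1.66·1.75) = 190 - 1.66·269.
So x* = -257/-1.9 = 135, and then y* = 269 - 1.75·135 = 33.3.

x* ≈ 135, y* ≈ 33.3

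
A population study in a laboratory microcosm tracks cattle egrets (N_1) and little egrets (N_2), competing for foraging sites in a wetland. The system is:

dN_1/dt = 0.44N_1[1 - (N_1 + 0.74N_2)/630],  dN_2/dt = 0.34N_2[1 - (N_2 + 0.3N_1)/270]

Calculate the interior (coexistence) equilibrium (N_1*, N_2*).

N_1* ≈ 553, N_2* ≈ 104

Setting both brackets to zero gives the nullclines N_1 + 0.74N_2 = 630 and 0.3N_1 + N_2 = 270.
Substituting N_2 = 270 - 0.3N_1 into the first: N_1(1 - 0.74·0.3) = 630 - 0.74·270.
So N_1* = 430/0.778 = 553, and then N_2* = 270 - 0.3·553 = 104.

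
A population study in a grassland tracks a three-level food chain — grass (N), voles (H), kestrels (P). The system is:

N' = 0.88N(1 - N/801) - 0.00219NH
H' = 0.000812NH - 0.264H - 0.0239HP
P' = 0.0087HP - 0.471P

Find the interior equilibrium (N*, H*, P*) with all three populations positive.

N* ≈ 693, H* ≈ 54.1, P* ≈ 12.5

From dP/dt = 0: 0.0087H* = 0.471, so H* = 54.1.
From dN/dt = 0: 0.88(1 - N*/801) = 0.00219·54.1, giving N* = 801·(1 - 0.135) = 693.
From dH/dt = 0: 0.000812·693 - 0.264 = 0.0239P*, so P* = 0.299/0.0239 = 12.5.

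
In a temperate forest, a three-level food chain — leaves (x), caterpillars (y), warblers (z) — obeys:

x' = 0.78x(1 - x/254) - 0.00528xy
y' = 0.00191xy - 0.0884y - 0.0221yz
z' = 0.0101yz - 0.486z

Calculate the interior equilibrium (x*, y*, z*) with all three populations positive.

x* ≈ 171, y* ≈ 48.1, z* ≈ 10.8

From dz/dt = 0: 0.0101y* = 0.486, so y* = 48.1.
From dx/dt = 0: 0.78(1 - x*/254) = 0.00528·48.1, giving x* = 254·(1 - 0.326) = 171.
From dy/dt = 0: 0.00191·171 - 0.0884 = 0.0221z*, so z* = 0.239/0.0221 = 10.8.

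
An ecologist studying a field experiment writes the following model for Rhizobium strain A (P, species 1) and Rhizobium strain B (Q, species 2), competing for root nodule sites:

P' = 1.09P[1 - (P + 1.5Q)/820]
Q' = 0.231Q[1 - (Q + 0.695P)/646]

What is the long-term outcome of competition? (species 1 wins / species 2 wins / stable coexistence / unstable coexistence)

Compare the nullcline intercepts: K1/α12 = 820/1.5 = 547 < K2 = 646; K2/α21 = 646/0.695 = 929 > K1 = 820.
Since the inequalities point opposite ways, species 2 can invade but species 1 cannot.

species 2 excludes species 1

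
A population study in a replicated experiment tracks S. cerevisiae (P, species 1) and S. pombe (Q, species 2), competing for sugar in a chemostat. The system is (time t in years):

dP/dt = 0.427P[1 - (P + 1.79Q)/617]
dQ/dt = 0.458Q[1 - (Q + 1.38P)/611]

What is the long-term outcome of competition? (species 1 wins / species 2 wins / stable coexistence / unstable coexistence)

Compare the nullcline intercepts: K1/α12 = 617/1.79 = 345 < K2 = 611; K2/α21 = 611/1.38 = 443 < K1 = 617.
Since both are reversed, neither can invade when rare; the interior point is a saddle.

unstable coexistence (outcome depends on initial conditions)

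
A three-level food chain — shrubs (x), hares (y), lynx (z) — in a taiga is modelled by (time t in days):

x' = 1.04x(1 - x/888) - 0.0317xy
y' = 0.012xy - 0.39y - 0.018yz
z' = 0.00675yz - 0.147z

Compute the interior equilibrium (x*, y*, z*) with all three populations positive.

x* ≈ 299, y* ≈ 21.8, z* ≈ 177

From dz/dt = 0: 0.00675y* = 0.147, so y* = 21.8.
From dx/dt = 0: 1.04(1 - x*/888) = 0.0317·21.8, giving x* = 888·(1 - 0.664) = 299.
From dy/dt = 0: 0.012·299 - 0.39 = 0.018z*, so z* = 3.19/0.018 = 177.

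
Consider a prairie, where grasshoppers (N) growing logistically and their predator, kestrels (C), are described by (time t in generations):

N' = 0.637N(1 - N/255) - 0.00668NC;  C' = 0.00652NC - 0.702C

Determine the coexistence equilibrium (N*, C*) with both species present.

N* ≈ 108, C* ≈ 55.1

From dC/dt = 0 with C > 0: 0.00652N* = 0.702, so N* = 108.
Substitute into dN/dt = 0: 0.637(1 - 108/255) = 0.00668C*.
The bracket is 0.578, giving C* = 0.368/0.00668 = 55.1.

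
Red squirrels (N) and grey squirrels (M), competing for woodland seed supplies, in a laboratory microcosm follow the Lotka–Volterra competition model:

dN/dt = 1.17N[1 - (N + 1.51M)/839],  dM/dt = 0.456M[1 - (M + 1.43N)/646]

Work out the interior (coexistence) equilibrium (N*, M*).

Setting both brackets to zero gives the nullclines N + 1.51M = 839 and 1.43N + M = 646.
Substituting M = 646 - 1.43N into the first: N(1 - 1.51·1.43) = 839 - 1.51·646.
So N* = -136/-1.16 = 118, and then M* = 646 - 1.43·118 = 478.

N* ≈ 118, M* ≈ 478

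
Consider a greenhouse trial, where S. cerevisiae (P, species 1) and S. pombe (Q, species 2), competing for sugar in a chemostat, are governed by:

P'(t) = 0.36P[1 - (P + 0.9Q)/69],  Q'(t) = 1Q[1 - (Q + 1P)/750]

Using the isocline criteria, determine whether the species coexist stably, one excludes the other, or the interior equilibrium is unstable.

species 2 excludes species 1

Compare the nullcline intercepts: K1/α12 = 69/0.9 = 76.7 < K2 = 750; K2/α21 = 750/1 = 750 > K1 = 69.
Since the inequalities point opposite ways, species 2 can invade but species 1 cannot.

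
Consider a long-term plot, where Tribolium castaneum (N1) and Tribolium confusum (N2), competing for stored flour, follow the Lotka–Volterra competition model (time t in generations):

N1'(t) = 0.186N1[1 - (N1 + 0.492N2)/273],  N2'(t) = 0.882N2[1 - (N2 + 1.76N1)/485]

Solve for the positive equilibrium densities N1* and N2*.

N1* ≈ 256, N2* ≈ 33.7

Setting both brackets to zero gives the nullclines N1 + 0.492N2 = 273 and 1.76N1 + N2 = 485.
Substituting N2 = 485 - 1.76N1 into the first: N1(1 - 0.492·1.76) = 273 - 0.492·485.
So N1* = 34.4/0.134 = 256, and then N2* = 485 - 1.76·256 = 33.7.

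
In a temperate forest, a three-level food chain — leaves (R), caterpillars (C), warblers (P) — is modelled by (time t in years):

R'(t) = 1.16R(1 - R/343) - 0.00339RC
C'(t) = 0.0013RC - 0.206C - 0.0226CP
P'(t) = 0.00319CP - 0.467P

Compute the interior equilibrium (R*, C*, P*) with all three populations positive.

From dP/dt = 0: 0.00319C* = 0.467, so C* = 146.
From dR/dt = 0: 1.16(1 - R*/343) = 0.00339·146, giving R* = 343·(1 - 0.428) = 196.
From dC/dt = 0: 0.0013·196 - 0.206 = 0.0226P*, so P* = 0.0491/0.0226 = 2.17.

R* ≈ 196, C* ≈ 146, P* ≈ 2.17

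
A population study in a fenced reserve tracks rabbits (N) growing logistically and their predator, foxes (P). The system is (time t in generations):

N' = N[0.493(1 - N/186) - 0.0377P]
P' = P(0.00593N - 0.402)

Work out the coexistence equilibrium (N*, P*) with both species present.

N* ≈ 67.8, P* ≈ 8.31

From dP/dt = 0 with P > 0: 0.00593N* = 0.402, so N* = 67.8.
Substitute into dN/dt = 0: 0.493(1 - 67.8/186) = 0.0377P*.
The bracket is 0.636, giving P* = 0.313/0.0377 = 8.31.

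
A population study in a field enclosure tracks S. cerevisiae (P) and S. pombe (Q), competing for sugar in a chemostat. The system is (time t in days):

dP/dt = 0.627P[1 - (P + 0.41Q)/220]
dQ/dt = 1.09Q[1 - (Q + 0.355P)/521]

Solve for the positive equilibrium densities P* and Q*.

Setting both brackets to zero gives the nullclines P + 0.41Q = 220 and 0.355P + Q = 521.
Substituting Q = 521 - 0.355P into the first: P(1 - 0.41·0.355) = 220 - 0.41·521.
So P* = 6.39/0.854 = 7.48, and then Q* = 521 - 0.355·7.48 = 518.

P* ≈ 7.48, Q* ≈ 518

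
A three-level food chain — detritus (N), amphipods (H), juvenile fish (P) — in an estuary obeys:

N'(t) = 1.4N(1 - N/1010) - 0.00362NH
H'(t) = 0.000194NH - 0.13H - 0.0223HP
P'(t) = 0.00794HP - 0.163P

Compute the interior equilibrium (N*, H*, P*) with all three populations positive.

N* ≈ 956, H* ≈ 20.5, P* ≈ 2.49

From dP/dt = 0: 0.00794H* = 0.163, so H* = 20.5.
From dN/dt = 0: 1.4(1 - N*/1010) = 0.00362·20.5, giving N* = 1010·(1 - 0.0531) = 956.
From dH/dt = 0: 0.000194·956 - 0.13 = 0.0223P*, so P* = 0.0555/0.0223 = 2.49.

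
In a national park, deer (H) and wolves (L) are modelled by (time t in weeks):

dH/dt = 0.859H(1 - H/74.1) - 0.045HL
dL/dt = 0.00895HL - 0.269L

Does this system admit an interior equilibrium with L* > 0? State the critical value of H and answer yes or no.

The predator equation gives dL/dt > 0 only when H > 0.269/0.00895 = 30.1.
Without the predator, H → K = 74.1. Since 74.1 > 30.1, the predator can invade and persist.

Threshold H = 30.1; K > 30.1, so yes, the predator persists.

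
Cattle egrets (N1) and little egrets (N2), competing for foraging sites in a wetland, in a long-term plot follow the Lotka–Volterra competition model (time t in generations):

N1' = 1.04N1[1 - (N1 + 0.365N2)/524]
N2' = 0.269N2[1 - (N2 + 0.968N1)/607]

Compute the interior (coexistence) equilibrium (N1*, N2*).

Setting both brackets to zero gives the nullclines N1 + 0.365N2 = 524 and 0.968N1 + N2 = 607.
Substituting N2 = 607 - 0.968N1 into the first: N1(1 - 0.365·0.968) = 524 - 0.365·607.
So N1* = 302/0.647 = 468, and then N2* = 607 - 0.968·468 = 154.

N1* ≈ 468, N2* ≈ 154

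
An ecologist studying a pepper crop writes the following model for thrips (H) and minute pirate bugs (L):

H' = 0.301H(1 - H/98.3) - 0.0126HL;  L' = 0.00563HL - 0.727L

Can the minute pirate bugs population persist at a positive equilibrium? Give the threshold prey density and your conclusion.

The predator equation gives dL/dt > 0 only when H > 0.727/0.00563 = 129.
Without the predator, H → K = 98.3. Since 98.3 < 129, the predator cannot invade.

Threshold H = 129; K < 129, so no, the predator goes extinct.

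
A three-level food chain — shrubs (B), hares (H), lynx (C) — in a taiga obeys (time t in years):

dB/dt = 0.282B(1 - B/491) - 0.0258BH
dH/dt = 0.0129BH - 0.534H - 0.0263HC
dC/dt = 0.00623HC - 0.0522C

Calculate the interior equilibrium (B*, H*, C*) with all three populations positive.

From dC/dt = 0: 0.00623H* = 0.0522, so H* = 8.38.
From dB/dt = 0: 0.282(1 - B*/491) = 0.0258·8.38, giving B* = 491·(1 - 0.767) = 115.
From dH/dt = 0: 0.0129·115 - 0.534 = 0.0263C*, so C* = 0.945/0.0263 = 35.9.

B* ≈ 115, H* ≈ 8.38, C* ≈ 35.9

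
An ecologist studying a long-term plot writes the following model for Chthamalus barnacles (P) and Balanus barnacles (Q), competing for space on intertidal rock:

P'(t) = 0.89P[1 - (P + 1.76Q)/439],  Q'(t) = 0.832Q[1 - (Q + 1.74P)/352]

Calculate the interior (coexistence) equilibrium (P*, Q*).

Setting both brackets to zero gives the nullclines P + 1.76Q = 439 and 1.74P + Q = 352.
Substituting Q = 352 - 1.74P into the first: P(1 - 1.76·1.74) = 439 - 1.76·352.
So P* = -181/-2.06 = 87.5, and then Q* = 352 - 1.74·87.5 = 200.

P* ≈ 87.5, Q* ≈ 200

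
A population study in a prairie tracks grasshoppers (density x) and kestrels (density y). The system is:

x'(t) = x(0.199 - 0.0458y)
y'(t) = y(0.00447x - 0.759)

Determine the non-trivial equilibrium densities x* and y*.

Set dy/dt = 0 with y > 0: 0.00447x - 0.759 = 0, so x* = 0.759/0.00447 = 170.
Set dx/dt = 0 with x > 0: 0.199 - 0.0458y = 0, so y* = 0.199/0.0458 = 4.34.

x* ≈ 170, y* ≈ 4.34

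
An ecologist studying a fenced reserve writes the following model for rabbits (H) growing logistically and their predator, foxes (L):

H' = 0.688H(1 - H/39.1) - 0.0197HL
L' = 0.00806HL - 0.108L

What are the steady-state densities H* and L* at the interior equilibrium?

H* ≈ 13.4, L* ≈ 23

From dL/dt = 0 with L > 0: 0.00806H* = 0.108, so H* = 13.4.
Substitute into dH/dt = 0: 0.688(1 - 13.4/39.1) = 0.0197L*.
The bracket is 0.657, giving L* = 0.452/0.0197 = 23.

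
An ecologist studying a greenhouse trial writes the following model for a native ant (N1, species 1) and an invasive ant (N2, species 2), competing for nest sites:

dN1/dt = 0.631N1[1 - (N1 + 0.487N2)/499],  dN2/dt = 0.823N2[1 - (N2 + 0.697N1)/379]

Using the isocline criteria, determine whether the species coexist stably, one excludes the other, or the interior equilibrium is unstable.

Compare the nullcline intercepts: K1/α12 = 499/0.487 = 1020 > K2 = 379; K2/α21 = 379/0.697 = 544 > K1 = 499.
Since both inequalities hold, each species can invade when rare, so the interior equilibrium is stable.

stable coexistence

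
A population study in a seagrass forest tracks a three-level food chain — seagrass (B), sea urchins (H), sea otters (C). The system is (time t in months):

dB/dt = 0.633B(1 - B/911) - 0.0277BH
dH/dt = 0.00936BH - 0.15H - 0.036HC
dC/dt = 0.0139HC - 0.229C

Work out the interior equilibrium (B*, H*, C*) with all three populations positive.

From dC/dt = 0: 0.0139H* = 0.229, so H* = 16.5.
From dB/dt = 0: 0.633(1 - B*/911) = 0.0277·16.5, giving B* = 911·(1 - 0.721) = 254.
From dH/dt = 0: 0.00936·254 - 0.15 = 0.036C*, so C* = 2.23/0.036 = 61.9.

B* ≈ 254, H* ≈ 16.5, C* ≈ 61.9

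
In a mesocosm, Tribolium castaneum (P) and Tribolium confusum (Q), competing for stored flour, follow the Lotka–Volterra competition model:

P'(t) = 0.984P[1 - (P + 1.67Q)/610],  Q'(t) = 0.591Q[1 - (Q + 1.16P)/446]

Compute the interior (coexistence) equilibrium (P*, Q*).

P* ≈ 144, Q* ≈ 279

Setting both brackets to zero gives the nullclines P + 1.67Q = 610 and 1.16P + Q = 446.
Substituting Q = 446 - 1.16P into the first: P(1 - 1.67·1.16) = 610 - 1.67·446.
So P* = -135/-0.937 = 144, and then Q* = 446 - 1.16·144 = 279.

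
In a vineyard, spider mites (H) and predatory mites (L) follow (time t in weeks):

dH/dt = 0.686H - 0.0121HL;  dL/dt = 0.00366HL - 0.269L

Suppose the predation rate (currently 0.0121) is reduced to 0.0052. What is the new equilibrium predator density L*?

At the interior fixed point, setting dH/dt = 0 with H > 0 fixes L* = (prey growth rate)/(HL coefficient) — independent of the other coefficients.
With the change, L* = 0.686/0.0052 = 132; it rises from 56.7.

L* ≈ 132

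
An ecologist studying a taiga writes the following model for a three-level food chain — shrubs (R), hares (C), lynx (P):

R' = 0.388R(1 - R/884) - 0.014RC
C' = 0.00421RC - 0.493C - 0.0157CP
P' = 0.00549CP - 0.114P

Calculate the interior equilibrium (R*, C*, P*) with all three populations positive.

R* ≈ 222, C* ≈ 20.8, P* ≈ 28

From dP/dt = 0: 0.00549C* = 0.114, so C* = 20.8.
From dR/dt = 0: 0.388(1 - R*/884) = 0.014·20.8, giving R* = 884·(1 - 0.749) = 222.
From dC/dt = 0: 0.00421·222 - 0.493 = 0.0157P*, so P* = 0.44/0.0157 = 28.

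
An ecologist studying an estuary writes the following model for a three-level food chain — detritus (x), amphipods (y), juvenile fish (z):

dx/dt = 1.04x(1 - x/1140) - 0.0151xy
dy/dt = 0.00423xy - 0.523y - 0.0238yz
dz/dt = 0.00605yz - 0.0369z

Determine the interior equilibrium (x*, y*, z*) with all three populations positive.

From dz/dt = 0: 0.00605y* = 0.0369, so y* = 6.1.
From dx/dt = 0: 1.04(1 - x*/1140) = 0.0151·6.1, giving x* = 1140·(1 - 0.0886) = 1040.
From dy/dt = 0: 0.00423·1040 - 0.523 = 0.0238z*, so z* = 3.87/0.0238 = 163.

x* ≈ 1040, y* ≈ 6.1, z* ≈ 163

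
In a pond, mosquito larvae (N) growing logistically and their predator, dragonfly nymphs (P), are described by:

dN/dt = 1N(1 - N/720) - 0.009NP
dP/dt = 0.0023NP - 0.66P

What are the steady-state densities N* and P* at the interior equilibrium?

From dP/dt = 0 with P > 0: 0.0023N* = 0.66, so N* = 287.
Substitute into dN/dt = 0: 1(1 - 287/720) = 0.009P*.
The bracket is 0.601, giving P* = 0.601/0.009 = 66.8.

N* ≈ 287, P* ≈ 66.8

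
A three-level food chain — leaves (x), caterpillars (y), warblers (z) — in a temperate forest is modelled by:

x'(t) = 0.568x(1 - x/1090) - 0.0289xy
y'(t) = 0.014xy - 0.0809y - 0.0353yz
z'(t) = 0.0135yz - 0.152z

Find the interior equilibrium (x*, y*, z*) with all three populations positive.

From dz/dt = 0: 0.0135y* = 0.152, so y* = 11.3.
From dx/dt = 0: 0.568(1 - x*/1090) = 0.0289·11.3, giving x* = 1090·(1 - 0.573) = 466.
From dy/dt = 0: 0.014·466 - 0.0809 = 0.0353z*, so z* = 6.44/0.0353 = 182.

x* ≈ 466, y* ≈ 11.3, z* ≈ 182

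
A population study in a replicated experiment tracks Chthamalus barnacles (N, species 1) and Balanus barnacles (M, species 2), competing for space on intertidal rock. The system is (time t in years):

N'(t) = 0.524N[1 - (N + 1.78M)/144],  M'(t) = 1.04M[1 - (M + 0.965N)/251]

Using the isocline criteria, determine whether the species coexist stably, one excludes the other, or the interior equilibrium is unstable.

Compare the nullcline intercepts: K1/α12 = 144/1.78 = 80.9 < K2 = 251; K2/α21 = 251/0.965 = 260 > K1 = 144.
Since the inequalities point opposite ways, species 2 can invade but species 1 cannot.

species 2 excludes species 1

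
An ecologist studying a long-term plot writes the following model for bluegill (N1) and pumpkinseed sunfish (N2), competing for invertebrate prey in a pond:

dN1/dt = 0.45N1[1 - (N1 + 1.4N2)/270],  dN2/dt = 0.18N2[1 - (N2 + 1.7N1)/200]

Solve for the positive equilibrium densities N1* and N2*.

Setting both brackets to zero gives the nullclines N1 + 1.4N2 = 270 and 1.7N1 + N2 = 200.
Substituting N2 = 200 - 1.7N1 into the first: N1(1 - 1.4·1.7) = 270 - 1.4·200.
So N1* = -10/-1.38 = 7.25, and then N2* = 200 - 1.7·7.25 = 188.

N1* ≈ 7.25, N2* ≈ 188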